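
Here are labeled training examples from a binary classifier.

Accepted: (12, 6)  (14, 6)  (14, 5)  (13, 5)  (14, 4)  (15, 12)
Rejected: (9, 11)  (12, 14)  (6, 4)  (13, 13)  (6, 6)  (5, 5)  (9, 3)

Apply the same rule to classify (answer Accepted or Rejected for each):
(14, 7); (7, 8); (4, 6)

Accepted, Rejected, Rejected

All 'Accepted' examples share one property — first > second AND sum ≥ 18 — and every 'Rejected' example lacks it.
(14, 7): 14 > 7, 14+7 = 21, has this property → Accepted.
(7, 8): 7 < 8, 7+8 = 15, doesn't match → Rejected.
(4, 6): 4 < 6, 4+6 = 10, doesn't match → Rejected.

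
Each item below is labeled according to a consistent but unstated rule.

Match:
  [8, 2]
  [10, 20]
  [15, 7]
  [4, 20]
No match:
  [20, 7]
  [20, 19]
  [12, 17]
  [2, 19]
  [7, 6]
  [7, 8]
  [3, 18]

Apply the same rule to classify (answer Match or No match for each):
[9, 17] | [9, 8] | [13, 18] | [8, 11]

One predicate separates the groups cleanly: sum is even.
[9, 17]: Match (9+17 = 26).
[9, 8]: No match (9+8 = 17).
[13, 18]: No match (13+18 = 31).
[8, 11]: No match (8+11 = 19).

Match, No match, No match, No match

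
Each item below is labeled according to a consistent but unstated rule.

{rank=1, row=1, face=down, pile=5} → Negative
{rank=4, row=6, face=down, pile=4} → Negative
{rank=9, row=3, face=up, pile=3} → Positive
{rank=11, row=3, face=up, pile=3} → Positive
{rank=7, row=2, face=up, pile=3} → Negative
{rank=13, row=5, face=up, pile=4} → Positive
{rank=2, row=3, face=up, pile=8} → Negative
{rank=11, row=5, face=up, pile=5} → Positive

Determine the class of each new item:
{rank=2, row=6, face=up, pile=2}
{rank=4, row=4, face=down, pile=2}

Negative, Negative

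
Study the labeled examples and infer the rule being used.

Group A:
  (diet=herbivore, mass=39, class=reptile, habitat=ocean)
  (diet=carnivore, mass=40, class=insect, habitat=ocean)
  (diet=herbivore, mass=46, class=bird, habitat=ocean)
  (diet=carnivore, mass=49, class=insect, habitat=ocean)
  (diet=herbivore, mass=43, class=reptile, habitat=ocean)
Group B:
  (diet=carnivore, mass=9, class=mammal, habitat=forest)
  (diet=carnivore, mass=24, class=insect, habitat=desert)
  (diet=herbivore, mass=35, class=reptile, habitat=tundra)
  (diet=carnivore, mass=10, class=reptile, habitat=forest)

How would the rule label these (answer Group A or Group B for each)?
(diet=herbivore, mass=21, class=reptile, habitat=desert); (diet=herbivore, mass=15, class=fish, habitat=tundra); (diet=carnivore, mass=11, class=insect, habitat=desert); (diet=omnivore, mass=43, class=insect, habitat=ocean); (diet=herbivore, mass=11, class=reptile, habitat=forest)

The distinguishing property — habitat is ocean — holds for all the 'Group A' cases and none of the 'Group B' cases.
(diet=herbivore, mass=21, class=reptile, habitat=desert): habitat is desert — does not pass, so Group B. (diet=herbivore, mass=15, class=fish, habitat=tundra): habitat is tundra — does not pass, so Group B. (diet=carnivore, mass=11, class=insect, habitat=desert): habitat is desert — does not pass, so Group B. (diet=omnivore, mass=43, class=insect, habitat=ocean): habitat is ocean — fits, so Group A. (diet=herbivore, mass=11, class=reptile, habitat=forest): habitat is forest — does not pass, so Group B.

Group B, Group B, Group B, Group A, Group B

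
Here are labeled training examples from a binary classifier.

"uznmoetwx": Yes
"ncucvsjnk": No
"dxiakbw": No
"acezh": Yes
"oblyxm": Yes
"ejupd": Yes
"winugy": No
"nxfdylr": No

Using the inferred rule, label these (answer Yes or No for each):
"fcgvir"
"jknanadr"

A rule that fits every label: starts with a vowel — true of each 'Yes' example, false of each 'No' one.

No, No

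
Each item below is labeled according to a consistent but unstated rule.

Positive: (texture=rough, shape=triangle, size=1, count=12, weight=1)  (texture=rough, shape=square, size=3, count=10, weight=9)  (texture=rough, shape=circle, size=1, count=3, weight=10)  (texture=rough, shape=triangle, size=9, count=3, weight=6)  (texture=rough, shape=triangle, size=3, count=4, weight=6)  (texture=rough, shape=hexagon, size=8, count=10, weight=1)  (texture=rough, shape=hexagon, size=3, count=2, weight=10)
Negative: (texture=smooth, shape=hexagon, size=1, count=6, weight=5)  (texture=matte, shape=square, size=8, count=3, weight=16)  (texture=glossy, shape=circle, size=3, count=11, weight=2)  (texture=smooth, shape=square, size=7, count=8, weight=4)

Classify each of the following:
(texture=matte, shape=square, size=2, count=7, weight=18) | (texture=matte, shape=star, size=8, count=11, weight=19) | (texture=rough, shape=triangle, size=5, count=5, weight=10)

Negative, Negative, Positive

All 'Positive' examples share one property — texture is rough — and every 'Negative' example lacks it.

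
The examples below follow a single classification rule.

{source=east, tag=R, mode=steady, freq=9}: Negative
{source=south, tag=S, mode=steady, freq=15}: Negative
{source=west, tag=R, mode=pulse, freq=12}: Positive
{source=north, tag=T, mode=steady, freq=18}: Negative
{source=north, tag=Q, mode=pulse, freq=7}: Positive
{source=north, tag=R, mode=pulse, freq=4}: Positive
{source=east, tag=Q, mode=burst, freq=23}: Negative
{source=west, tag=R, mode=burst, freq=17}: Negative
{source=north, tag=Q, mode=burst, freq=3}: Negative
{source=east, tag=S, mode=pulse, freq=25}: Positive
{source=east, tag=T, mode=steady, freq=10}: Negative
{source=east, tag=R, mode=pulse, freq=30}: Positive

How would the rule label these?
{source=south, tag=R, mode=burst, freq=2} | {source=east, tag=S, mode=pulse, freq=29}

Rule: mode is pulse. This holds for each 'Positive' example and fails for each 'Negative' one.
Negative: {source=south, tag=R, mode=burst, freq=2}, since mode is burst. Positive: {source=east, tag=S, mode=pulse, freq=29}, since mode is pulse.

Negative, Positive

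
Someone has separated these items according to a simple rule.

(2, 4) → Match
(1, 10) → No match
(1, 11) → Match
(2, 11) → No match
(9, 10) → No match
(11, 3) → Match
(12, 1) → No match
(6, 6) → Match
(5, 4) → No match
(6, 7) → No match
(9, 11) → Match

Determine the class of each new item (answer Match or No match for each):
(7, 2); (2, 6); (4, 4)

No match, Match, Match

Looking at the examples, the only property every 'Match' case has and every 'No match' case lacks is: sum is even.
(7, 2): 7+2 = 9, fails this test → No match. (2, 6): 2+6 = 8, matches → Match. (4, 4): 4+4 = 8, matches → Match.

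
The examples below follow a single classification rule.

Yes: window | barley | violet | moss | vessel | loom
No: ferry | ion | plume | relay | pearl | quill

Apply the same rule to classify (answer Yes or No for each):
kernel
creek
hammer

Yes, No, Yes

The classifier is using: even length.
kernel: length 6, passes → Yes. creek: length 5, does not pass → No. hammer: length 6, passes → Yes.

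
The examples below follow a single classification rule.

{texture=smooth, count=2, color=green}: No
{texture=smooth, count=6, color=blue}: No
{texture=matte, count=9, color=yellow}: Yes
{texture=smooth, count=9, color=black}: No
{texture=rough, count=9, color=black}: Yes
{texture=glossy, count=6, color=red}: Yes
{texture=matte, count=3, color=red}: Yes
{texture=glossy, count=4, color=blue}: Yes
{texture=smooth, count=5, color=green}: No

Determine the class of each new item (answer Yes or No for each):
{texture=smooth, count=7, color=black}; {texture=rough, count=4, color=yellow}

The rule appears to be: texture is not smooth.
{texture=smooth, count=7, color=black}: No (texture is smooth). {texture=rough, count=4, color=yellow}: Yes (texture is rough).

No, Yes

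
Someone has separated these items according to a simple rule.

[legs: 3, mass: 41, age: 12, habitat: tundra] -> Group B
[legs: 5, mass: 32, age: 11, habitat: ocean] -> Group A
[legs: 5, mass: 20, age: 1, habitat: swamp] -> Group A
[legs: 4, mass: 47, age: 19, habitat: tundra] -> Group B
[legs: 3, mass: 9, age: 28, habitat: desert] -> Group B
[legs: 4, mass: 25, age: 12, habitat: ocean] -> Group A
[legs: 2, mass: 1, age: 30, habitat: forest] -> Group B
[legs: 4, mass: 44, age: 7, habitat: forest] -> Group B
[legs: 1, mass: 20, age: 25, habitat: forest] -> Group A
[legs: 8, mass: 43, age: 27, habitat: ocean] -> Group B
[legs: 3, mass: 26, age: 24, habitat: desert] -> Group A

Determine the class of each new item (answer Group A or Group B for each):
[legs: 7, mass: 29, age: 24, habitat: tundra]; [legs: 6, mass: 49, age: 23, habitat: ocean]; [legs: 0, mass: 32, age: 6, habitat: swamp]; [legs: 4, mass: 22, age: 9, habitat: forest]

The common property of the 'Group A' items is: age ≤ 25 AND mass ≤ 32. No 'Group B' item has it.
[legs: 7, mass: 29, age: 24, habitat: tundra] → age = 24, mass = 29 → Group A. [legs: 6, mass: 49, age: 23, habitat: ocean] → age = 23, mass = 49 → Group B. [legs: 0, mass: 32, age: 6, habitat: swamp] → age = 6, mass = 32 → Group A. [legs: 4, mass: 22, age: 9, habitat: forest] → age = 9, mass = 22 → Group A.

Group A, Group B, Group A, Group A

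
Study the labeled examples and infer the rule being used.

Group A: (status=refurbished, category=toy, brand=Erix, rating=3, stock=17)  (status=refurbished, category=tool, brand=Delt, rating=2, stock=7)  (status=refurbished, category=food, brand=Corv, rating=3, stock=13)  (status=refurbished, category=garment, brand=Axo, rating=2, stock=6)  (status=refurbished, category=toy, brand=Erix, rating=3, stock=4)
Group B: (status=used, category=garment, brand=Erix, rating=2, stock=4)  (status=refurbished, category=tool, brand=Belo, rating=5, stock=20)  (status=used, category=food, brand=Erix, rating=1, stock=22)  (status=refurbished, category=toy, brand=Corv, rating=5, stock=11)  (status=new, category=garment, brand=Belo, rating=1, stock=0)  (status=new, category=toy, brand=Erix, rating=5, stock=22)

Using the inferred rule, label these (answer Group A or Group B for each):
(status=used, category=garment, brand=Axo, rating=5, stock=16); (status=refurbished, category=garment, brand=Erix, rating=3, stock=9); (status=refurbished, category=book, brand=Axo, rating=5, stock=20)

Rule: status is refurbished AND rating ≤ 3. This holds for each 'Group A' example and fails for each 'Group B' one.

Group B, Group A, Group B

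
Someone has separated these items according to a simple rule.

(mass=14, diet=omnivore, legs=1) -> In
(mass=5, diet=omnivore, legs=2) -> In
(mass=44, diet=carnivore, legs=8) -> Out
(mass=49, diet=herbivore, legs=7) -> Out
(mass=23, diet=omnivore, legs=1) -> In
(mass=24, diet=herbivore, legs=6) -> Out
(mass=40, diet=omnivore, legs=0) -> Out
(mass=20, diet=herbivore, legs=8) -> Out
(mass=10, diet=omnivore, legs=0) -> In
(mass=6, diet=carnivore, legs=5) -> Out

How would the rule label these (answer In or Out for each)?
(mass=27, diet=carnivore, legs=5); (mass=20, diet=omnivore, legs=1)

One predicate separates the groups cleanly: diet is omnivore AND mass ≤ 23.
(mass=27, diet=carnivore, legs=5) — diet is carnivore, mass = 27, hence Out.
(mass=20, diet=omnivore, legs=1) — diet is omnivore, mass = 20, hence In.

Out, In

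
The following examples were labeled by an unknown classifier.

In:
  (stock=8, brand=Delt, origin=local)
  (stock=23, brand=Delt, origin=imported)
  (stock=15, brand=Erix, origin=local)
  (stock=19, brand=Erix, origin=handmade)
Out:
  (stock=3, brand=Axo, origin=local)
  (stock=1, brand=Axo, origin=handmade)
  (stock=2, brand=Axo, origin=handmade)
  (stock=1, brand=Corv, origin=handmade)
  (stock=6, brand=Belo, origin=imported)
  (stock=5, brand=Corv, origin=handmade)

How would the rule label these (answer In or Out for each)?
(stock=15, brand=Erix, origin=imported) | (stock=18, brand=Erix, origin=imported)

The pattern is that an item is 'In' exactly when: stock ≥ 8.
In: (stock=15, brand=Erix, origin=imported), since stock = 15.
In: (stock=18, brand=Erix, origin=imported), since stock = 18.

In, In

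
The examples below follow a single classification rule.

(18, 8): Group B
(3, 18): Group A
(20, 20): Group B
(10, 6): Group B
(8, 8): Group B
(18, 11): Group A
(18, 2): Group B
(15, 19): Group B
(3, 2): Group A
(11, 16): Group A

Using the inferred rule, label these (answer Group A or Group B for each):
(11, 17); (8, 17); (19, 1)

Group B, Group A, Group B

The pattern is that an item is 'Group A' exactly when: sum is odd.
Group B: (11, 17), since 11+17 = 28.
Group A: (8, 17), since 8+17 = 25.
Group B: (19, 1), since 19+1 = 20.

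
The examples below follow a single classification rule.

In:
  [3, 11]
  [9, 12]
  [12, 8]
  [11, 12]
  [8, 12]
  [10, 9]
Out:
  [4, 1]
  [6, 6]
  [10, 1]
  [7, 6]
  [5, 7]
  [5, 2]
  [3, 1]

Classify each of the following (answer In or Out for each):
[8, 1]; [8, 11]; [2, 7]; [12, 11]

Out, In, Out, In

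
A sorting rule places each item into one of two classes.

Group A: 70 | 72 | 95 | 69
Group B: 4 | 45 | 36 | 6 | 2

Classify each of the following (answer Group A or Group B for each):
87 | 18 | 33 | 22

Group A, Group B, Group B, Group B

A rule that fits every label: at least 69 — true of each 'Group A' example, false of each 'Group B' one.
Group A: 87, since 87 ≥ 69.
Group B: 18, since 18 < 69.
Group B: 33, since 33 < 69.
Group B: 22, since 22 < 69.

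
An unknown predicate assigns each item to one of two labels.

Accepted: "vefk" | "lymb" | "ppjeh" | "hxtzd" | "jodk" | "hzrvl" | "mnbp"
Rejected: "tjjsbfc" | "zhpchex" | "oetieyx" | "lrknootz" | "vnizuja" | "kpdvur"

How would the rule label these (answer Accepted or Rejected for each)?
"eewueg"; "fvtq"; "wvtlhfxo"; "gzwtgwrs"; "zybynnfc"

Every 'Accepted' example satisfies: length ≤ 5. None of the 'Rejected' examples do.
"eewueg" → length 6 → Rejected. "fvtq" → length 4 → Accepted. "wvtlhfxo" → length 8 → Rejected. "gzwtgwrs" → length 8 → Rejected. "zybynnfc" → length 8 → Rejected.

Rejected, Accepted, Rejected, Rejected, Rejected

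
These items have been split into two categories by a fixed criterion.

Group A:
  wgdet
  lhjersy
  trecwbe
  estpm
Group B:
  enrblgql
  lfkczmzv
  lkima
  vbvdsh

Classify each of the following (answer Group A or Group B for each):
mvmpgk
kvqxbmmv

Group B, Group B

The distinguishing property — odd length AND contains 'e' — holds for all the 'Group A' cases and none of the 'Group B' cases.
mvmpgk: Group B (length 6, no 'e'). kvqxbmmv: Group B (length 8, no 'e').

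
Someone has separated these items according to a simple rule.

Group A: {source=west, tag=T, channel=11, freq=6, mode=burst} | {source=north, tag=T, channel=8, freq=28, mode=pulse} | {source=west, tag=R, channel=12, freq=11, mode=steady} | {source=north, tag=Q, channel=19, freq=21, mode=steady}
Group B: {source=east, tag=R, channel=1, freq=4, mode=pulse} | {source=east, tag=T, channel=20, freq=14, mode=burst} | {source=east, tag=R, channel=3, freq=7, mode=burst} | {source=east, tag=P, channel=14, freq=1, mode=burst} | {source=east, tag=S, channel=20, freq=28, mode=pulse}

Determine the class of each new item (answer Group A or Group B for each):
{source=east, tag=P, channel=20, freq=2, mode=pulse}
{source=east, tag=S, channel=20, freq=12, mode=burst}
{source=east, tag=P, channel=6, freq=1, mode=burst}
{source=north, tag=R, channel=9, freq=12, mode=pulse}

Group B, Group B, Group B, Group A

The simplest hypothesis consistent with all the labels is: source is not east.
Group B: {source=east, tag=P, channel=20, freq=2, mode=pulse}, since source is east.
Group B: {source=east, tag=S, channel=20, freq=12, mode=burst}, since source is east.
Group B: {source=east, tag=P, channel=6, freq=1, mode=burst}, since source is east.
Group A: {source=north, tag=R, channel=9, freq=12, mode=pulse}, since source is north.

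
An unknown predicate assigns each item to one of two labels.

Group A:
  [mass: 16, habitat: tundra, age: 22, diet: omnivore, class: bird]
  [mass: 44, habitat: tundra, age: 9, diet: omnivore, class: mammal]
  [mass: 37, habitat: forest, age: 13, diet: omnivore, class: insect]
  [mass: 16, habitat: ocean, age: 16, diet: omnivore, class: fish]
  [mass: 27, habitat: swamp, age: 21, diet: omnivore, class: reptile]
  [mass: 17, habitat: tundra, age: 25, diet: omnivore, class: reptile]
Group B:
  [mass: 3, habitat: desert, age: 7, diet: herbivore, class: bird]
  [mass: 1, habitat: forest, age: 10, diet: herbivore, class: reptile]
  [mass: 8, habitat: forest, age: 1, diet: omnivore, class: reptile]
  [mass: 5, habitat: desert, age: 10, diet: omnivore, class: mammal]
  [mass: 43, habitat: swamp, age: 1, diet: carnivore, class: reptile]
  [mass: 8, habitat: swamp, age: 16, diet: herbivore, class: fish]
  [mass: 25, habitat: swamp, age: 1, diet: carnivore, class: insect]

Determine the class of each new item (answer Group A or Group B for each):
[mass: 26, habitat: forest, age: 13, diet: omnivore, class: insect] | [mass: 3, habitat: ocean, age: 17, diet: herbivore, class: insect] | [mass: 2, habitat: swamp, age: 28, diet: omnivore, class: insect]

Group A, Group B, Group B

The pattern is that an item is 'Group A' exactly when: diet is omnivore AND mass ≥ 16.
[mass: 26, habitat: forest, age: 13, diet: omnivore, class: insect] — diet is omnivore, mass = 26, hence Group A. [mass: 3, habitat: ocean, age: 17, diet: herbivore, class: insect] — diet is herbivore, mass = 3, hence Group B. [mass: 2, habitat: swamp, age: 28, diet: omnivore, class: insect] — diet is omnivore, mass = 2, hence Group B.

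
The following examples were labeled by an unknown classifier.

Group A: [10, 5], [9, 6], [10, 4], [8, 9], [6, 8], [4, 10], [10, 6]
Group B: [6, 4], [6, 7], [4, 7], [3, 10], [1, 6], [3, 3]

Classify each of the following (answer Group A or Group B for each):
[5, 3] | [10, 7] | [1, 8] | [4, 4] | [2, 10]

Group B, Group A, Group B, Group B, Group B

The simplest hypothesis consistent with all the labels is: sum ≥ 14.
[5, 3]: Group B (5+3 = 8). [10, 7]: Group A (10+7 = 17). [1, 8]: Group B (1+8 = 9). [4, 4]: Group B (4+4 = 8). [2, 10]: Group B (2+10 = 12).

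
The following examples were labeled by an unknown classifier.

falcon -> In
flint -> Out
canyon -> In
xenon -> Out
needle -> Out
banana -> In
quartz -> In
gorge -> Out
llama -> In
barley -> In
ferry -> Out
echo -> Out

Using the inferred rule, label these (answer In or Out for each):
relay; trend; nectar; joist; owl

Rule: contains 'a'. This holds for each 'In' example and fails for each 'Out' one.

In, Out, In, Out, Out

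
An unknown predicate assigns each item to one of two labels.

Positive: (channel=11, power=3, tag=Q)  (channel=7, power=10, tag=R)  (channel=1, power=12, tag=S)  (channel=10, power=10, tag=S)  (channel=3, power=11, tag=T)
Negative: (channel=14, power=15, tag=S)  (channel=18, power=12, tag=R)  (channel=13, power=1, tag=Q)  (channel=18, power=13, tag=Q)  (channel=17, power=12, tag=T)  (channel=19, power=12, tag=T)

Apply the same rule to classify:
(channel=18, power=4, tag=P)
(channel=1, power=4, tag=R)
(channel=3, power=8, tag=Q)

Negative, Positive, Positive

Rule: channel ≤ 11. This holds for each 'Positive' example and fails for each 'Negative' one.
(channel=18, power=4, tag=P): channel = 18 — fails the rule, so Negative.
(channel=1, power=4, tag=R): channel = 1 — passes, so Positive.
(channel=3, power=8, tag=Q): channel = 3 — passes, so Positive.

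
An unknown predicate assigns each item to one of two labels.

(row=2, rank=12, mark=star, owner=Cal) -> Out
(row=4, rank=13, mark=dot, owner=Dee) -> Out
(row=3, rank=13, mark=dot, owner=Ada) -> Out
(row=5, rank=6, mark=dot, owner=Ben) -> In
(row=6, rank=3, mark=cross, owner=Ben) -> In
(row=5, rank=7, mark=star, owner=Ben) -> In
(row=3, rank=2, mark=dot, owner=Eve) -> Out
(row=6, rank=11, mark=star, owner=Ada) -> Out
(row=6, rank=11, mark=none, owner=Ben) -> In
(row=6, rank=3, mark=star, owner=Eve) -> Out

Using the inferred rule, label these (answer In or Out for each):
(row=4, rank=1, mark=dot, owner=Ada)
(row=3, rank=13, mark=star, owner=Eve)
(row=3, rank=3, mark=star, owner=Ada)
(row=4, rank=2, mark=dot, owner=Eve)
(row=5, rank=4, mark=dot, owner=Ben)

Out, Out, Out, Out, In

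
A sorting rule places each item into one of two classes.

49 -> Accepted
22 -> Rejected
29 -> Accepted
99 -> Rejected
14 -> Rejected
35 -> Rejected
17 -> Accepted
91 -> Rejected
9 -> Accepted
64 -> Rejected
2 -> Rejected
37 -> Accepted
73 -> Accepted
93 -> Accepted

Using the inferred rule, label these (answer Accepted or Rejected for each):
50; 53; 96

The simplest hypothesis consistent with all the labels is: ≡ 1 (mod 4).
50: 50 mod 4 = 2 — doesn't qualify, so Rejected.
53: 53 mod 4 = 1 — fits, so Accepted.
96: 96 mod 4 = 0 — doesn't qualify, so Rejected.

Rejected, Accepted, Rejected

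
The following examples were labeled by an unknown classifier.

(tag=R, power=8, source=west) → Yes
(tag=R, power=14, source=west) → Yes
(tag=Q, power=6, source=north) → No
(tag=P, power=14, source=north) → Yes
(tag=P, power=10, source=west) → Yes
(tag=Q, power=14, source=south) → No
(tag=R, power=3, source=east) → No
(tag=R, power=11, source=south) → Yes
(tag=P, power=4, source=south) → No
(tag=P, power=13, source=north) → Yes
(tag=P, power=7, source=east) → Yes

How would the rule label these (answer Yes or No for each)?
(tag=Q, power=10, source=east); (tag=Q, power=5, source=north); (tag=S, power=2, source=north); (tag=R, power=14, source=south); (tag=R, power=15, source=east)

No, No, No, Yes, Yes

A rule that fits every label: tag is not Q AND power ≥ 6 — true of each 'Yes' example, false of each 'No' one.
(tag=Q, power=10, source=east): tag is Q, power = 10, lacks this property → No.
(tag=Q, power=5, source=north): tag is Q, power = 5, lacks this property → No.
(tag=S, power=2, source=north): tag is S, power = 2, lacks this property → No.
(tag=R, power=14, source=south): tag is R, power = 14, has this property → Yes.
(tag=R, power=15, source=east): tag is R, power = 15, has this property → Yes.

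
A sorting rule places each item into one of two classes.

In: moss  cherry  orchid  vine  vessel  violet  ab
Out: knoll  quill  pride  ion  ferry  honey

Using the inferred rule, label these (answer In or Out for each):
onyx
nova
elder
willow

Looking at the examples, the only property every 'In' case has and every 'Out' case lacks is: even length.
In: onyx, since length 4.
In: nova, since length 4.
Out: elder, since length 5.
In: willow, since length 6.

In, In, Out, In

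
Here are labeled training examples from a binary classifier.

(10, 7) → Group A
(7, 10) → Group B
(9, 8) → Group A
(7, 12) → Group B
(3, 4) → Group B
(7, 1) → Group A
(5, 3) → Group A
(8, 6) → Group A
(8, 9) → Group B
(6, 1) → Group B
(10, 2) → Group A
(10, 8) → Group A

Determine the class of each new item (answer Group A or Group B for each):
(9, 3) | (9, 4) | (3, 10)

Rule: first > second AND sum ≥ 8. This holds for each 'Group A' example and fails for each 'Group B' one.
Group A: (9, 3), since 9 > 3, 9+3 = 12.
Group A: (9, 4), since 9 > 4, 9+4 = 13.
Group B: (3, 10), since 3 < 10, 3+10 = 13.

Group A, Group A, Group B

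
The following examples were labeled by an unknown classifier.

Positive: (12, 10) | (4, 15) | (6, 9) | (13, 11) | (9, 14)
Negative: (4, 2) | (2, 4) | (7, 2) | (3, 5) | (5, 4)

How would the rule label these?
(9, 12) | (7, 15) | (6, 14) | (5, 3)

Positive, Positive, Positive, Negative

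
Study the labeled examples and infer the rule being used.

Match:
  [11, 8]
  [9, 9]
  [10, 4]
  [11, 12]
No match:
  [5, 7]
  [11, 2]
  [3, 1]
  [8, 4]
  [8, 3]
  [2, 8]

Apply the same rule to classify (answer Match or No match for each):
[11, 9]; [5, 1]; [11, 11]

A rule that fits every label: sum ≥ 14 — true of each 'Match' example, false of each 'No match' one.
[11, 9]: 11+9 = 20, fits → Match. [5, 1]: 5+1 = 6, does not pass → No match. [11, 11]: 11+11 = 22, fits → Match.

Match, No match, Match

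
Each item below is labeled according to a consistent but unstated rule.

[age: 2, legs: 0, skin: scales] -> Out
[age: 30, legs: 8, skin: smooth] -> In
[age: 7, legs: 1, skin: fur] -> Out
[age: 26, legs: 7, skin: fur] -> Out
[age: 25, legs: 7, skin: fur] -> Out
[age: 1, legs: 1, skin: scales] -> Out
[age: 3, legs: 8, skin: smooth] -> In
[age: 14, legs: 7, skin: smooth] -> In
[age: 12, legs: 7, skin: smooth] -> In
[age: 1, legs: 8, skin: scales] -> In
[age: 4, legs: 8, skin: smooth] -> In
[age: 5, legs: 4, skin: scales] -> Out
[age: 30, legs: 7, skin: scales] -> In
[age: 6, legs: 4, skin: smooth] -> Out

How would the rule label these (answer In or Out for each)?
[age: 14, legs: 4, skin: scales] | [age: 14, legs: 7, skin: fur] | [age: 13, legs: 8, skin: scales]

The classifier is using: skin is not fur AND legs ≥ 7.
[age: 14, legs: 4, skin: scales]: skin is scales, legs = 4 — doesn't qualify, so Out.
[age: 14, legs: 7, skin: fur]: skin is fur, legs = 7 — doesn't qualify, so Out.
[age: 13, legs: 8, skin: scales]: skin is scales, legs = 8 — matches, so In.

Out, Out, In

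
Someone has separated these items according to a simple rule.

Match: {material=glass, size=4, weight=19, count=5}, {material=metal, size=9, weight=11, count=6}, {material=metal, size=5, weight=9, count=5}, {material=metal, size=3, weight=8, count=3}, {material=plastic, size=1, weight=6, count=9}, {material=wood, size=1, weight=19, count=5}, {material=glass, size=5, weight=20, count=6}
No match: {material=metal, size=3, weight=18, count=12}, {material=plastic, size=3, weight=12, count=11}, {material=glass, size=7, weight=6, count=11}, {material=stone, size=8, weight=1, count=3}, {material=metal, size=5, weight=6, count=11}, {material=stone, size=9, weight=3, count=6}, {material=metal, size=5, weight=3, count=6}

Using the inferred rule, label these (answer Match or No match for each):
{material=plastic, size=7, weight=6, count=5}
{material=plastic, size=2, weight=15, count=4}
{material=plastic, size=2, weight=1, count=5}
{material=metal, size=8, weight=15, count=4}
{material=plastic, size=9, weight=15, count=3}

Match, Match, No match, Match, Match

Every 'Match' example satisfies: count ≤ 9 AND weight ≥ 6. None of the 'No match' examples do.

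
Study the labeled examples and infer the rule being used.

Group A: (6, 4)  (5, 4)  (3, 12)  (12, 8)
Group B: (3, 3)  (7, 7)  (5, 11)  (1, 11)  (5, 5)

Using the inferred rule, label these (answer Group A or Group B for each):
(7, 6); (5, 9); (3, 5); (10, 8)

All 'Group A' examples share one property — second is even — and every 'Group B' example lacks it.
Group A: (7, 6), since second 6.
Group B: (5, 9), since second 9.
Group B: (3, 5), since second 5.
Group A: (10, 8), since second 8.

Group A, Group B, Group B, Group A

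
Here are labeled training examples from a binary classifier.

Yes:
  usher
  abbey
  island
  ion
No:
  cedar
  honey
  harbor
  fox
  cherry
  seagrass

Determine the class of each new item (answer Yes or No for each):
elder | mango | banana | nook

Yes, No, No, No

The common property of the 'Yes' items is: starts with a vowel. No 'No' item has it.
elder: Yes (starts with 'e').
mango: No (starts with 'm').
banana: No (starts with 'b').
nook: No (starts with 'n').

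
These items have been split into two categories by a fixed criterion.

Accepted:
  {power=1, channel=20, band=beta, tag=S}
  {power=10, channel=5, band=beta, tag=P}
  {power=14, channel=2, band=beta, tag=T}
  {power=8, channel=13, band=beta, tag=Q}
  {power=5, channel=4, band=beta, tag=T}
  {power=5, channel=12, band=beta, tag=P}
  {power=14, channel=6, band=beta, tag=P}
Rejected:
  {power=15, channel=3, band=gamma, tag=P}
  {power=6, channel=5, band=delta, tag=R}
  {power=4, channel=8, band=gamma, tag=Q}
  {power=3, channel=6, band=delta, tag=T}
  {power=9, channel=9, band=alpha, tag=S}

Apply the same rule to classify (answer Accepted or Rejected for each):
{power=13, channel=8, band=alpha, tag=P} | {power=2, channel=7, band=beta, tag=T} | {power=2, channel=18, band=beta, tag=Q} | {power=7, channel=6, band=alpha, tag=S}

One predicate separates the groups cleanly: band is beta.

Rejected, Accepted, Accepted, Rejected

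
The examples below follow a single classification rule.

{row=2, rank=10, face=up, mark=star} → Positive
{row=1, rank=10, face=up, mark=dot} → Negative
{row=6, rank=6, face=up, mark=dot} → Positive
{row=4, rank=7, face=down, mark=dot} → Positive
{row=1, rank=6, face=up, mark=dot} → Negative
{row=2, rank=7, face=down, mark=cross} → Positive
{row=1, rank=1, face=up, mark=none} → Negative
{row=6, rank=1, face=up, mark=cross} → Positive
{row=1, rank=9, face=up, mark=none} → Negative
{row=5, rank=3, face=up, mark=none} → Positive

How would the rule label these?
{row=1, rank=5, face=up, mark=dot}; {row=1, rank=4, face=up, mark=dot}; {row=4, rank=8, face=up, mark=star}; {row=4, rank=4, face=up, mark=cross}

The pattern is that an item is 'Positive' exactly when: row ≥ 2.

Negative, Negative, Positive, Positive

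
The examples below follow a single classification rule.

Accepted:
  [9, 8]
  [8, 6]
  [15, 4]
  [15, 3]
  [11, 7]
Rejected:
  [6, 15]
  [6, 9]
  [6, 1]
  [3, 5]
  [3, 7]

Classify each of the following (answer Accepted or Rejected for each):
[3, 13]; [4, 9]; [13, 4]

All 'Accepted' examples share one property — first ≥ 7 — and every 'Rejected' example lacks it.

Rejected, Rejected, Accepted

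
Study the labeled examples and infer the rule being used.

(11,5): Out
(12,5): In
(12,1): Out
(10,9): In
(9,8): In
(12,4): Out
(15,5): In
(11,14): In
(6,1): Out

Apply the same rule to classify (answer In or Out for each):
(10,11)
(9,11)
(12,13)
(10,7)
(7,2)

In, In, In, In, Out

The classifier is using: sum ≥ 17.
In: (10,11), since 10+11 = 21.
In: (9,11), since 9+11 = 20.
In: (12,13), since 12+13 = 25.
In: (10,7), since 10+7 = 17.
Out: (7,2), since 7+2 = 9.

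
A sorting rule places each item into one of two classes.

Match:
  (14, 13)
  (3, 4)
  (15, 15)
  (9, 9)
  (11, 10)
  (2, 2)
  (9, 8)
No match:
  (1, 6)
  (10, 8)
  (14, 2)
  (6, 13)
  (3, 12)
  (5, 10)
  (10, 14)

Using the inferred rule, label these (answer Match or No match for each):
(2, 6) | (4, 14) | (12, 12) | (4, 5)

No match, No match, Match, Match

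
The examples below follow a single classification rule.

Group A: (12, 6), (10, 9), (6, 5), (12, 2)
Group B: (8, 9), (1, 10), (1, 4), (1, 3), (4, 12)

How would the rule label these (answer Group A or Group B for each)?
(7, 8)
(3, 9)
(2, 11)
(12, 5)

The distinguishing property — first > second — holds for all the 'Group A' cases and none of the 'Group B' cases.

Group B, Group B, Group B, Group A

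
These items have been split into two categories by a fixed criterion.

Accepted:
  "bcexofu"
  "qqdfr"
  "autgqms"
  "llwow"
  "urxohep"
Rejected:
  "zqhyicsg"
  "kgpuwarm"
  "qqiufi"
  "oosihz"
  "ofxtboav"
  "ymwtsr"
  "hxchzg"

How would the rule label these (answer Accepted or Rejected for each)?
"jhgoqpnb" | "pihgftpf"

Comparing the two groups points to one rule — odd length.
"jhgoqpnb": Rejected (length 8).
"pihgftpf": Rejected (length 8).

Rejected, Rejected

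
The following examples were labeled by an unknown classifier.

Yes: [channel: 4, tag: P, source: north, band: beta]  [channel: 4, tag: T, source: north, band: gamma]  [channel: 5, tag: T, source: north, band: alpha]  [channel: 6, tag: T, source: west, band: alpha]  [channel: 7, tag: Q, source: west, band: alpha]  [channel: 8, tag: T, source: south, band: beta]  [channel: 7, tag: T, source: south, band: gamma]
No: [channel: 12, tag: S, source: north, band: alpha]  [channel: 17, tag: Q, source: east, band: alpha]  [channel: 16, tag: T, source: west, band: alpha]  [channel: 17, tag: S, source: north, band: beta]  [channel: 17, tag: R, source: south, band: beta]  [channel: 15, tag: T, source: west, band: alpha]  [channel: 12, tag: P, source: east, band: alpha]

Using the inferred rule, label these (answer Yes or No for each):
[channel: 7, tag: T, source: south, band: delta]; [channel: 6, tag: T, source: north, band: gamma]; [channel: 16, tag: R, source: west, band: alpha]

Yes, Yes, No

'Yes' ⟺ channel ≤ 8.
[channel: 7, tag: T, source: south, band: delta]: Yes (channel = 7). [channel: 6, tag: T, source: north, band: gamma]: Yes (channel = 6). [channel: 16, tag: R, source: west, band: alpha]: No (channel = 16).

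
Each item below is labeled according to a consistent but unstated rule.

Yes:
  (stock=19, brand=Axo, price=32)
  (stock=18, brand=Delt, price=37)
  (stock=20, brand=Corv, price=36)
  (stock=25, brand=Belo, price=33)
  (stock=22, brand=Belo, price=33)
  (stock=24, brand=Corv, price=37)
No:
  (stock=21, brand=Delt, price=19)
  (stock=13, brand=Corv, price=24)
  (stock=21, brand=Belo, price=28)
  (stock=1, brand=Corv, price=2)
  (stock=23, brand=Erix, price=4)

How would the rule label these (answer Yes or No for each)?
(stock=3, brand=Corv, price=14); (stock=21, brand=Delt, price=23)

The common property of the 'Yes' items is: price ≥ 32. No 'No' item has it.
(stock=3, brand=Corv, price=14): price = 14, does not pass → No.
(stock=21, brand=Delt, price=23): price = 23, does not pass → No.

No, No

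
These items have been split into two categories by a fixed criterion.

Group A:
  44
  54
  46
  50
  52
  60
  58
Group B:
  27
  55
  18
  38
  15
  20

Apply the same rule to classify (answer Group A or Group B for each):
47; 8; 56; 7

'Group A' ⟺ even AND at least 44.
47: Group B (47 is odd, 47 ≥ 44).
8: Group B (8 is even, 8 < 44).
56: Group A (56 is even, 56 ≥ 44).
7: Group B (7 is odd, 7 < 44).

Group B, Group B, Group A, Group B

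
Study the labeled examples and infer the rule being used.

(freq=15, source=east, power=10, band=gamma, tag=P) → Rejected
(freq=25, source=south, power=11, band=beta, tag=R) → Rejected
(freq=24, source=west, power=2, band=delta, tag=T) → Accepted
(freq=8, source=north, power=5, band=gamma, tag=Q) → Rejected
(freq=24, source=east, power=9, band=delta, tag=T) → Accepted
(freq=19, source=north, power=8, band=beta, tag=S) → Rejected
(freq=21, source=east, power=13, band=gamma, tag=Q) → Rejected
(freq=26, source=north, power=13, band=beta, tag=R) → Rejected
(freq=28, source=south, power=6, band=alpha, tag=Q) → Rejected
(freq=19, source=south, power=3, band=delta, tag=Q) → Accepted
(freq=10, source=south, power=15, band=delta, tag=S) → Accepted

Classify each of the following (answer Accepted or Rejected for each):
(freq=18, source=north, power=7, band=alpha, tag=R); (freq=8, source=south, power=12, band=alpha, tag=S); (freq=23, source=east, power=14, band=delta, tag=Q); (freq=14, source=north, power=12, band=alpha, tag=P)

Rule: band is delta. This holds for each 'Accepted' example and fails for each 'Rejected' one.
(freq=18, source=north, power=7, band=alpha, tag=R): band is alpha — fails the rule, so Rejected.
(freq=8, source=south, power=12, band=alpha, tag=S): band is alpha — fails the rule, so Rejected.
(freq=23, source=east, power=14, band=delta, tag=Q): band is delta — satisfies this, so Accepted.
(freq=14, source=north, power=12, band=alpha, tag=P): band is alpha — fails the rule, so Rejected.

Rejected, Rejected, Accepted, Rejected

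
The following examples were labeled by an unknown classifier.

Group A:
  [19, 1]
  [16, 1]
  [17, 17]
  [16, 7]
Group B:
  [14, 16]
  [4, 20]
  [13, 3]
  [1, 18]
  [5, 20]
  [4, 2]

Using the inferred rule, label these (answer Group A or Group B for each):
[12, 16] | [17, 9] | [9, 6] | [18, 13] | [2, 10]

One predicate separates the groups cleanly: first ≥ 16.
Group B: [12, 16], since first 12.
Group A: [17, 9], since first 17.
Group B: [9, 6], since first 9.
Group A: [18, 13], since first 18.
Group B: [2, 10], since first 2.

Group B, Group A, Group B, Group A, Group B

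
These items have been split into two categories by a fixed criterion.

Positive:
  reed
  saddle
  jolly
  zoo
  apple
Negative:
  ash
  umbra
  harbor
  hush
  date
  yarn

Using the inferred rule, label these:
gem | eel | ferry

Comparing the two groups points to one rule — has a double letter.
gem: no doubled letter — fails the rule, so Negative.
eel: 'ee' doubled — meets the rule, so Positive.
ferry: 'rr' doubled — meets the rule, so Positive.

Negative, Positive, Positive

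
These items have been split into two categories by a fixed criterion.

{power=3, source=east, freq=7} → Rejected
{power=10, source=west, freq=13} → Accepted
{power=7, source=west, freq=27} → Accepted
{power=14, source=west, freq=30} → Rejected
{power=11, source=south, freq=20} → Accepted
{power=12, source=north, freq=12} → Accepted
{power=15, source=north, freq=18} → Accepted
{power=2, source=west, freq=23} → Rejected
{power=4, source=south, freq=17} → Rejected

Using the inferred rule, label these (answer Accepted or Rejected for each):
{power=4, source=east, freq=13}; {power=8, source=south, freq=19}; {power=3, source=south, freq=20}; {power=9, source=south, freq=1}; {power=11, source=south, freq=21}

The common property of the 'Accepted' items is: power ≥ 7 AND freq ≤ 27. No 'Rejected' item has it.
{power=4, source=east, freq=13}: power = 4, freq = 13 — does not pass, so Rejected. {power=8, source=south, freq=19}: power = 8, freq = 19 — passes, so Accepted. {power=3, source=south, freq=20}: power = 3, freq = 20 — does not pass, so Rejected. {power=9, source=south, freq=1}: power = 9, freq = 1 — passes, so Accepted. {power=11, source=south, freq=21}: power = 11, freq = 21 — passes, so Accepted.

Rejected, Accepted, Rejected, Accepted, Accepted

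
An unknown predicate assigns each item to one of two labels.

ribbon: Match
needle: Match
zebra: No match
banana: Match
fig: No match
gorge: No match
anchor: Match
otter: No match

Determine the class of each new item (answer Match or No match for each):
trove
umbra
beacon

No match, No match, Match

The classifier is using: even length.
No match: trove, since length 5.
No match: umbra, since length 5.
Match: beacon, since length 6.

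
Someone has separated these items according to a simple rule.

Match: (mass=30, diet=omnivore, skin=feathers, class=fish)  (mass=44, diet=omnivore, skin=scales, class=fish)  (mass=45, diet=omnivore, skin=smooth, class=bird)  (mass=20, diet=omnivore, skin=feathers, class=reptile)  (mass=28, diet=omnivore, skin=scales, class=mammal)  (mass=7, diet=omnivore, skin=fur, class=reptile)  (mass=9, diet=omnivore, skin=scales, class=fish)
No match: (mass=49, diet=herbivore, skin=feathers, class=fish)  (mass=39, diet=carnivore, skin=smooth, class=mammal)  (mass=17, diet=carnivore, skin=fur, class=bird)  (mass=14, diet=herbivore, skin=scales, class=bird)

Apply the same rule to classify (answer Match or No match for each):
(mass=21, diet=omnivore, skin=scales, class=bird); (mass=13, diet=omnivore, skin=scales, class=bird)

Match, Match

Comparing the two groups points to one rule — diet is omnivore.
(mass=21, diet=omnivore, skin=scales, class=bird): diet is omnivore, qualifies → Match.
(mass=13, diet=omnivore, skin=scales, class=bird): diet is omnivore, qualifies → Match.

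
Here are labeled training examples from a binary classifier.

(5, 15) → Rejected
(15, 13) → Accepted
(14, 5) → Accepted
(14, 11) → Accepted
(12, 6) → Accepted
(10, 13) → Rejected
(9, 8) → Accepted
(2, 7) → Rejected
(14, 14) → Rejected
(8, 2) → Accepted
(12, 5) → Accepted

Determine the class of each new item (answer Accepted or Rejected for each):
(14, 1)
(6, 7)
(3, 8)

A rule that fits every label: first > second — true of each 'Accepted' example, false of each 'Rejected' one.
(14, 1): Accepted (14 > 1). (6, 7): Rejected (6 < 7). (3, 8): Rejected (3 < 8).

Accepted, Rejected, Rejected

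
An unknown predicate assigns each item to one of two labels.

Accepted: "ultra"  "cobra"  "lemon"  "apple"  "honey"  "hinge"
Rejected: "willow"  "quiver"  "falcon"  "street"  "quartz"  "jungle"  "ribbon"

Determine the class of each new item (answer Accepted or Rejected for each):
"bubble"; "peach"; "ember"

Rejected, Accepted, Accepted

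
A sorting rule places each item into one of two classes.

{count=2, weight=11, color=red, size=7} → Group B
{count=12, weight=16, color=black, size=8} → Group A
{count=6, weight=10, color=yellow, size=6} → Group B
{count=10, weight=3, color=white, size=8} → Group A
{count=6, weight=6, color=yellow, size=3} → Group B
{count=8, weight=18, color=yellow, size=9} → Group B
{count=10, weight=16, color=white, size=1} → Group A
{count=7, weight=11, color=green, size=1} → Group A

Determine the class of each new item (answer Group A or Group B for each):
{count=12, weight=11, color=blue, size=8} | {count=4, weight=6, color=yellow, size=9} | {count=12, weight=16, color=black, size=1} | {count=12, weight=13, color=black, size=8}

Group A, Group B, Group A, Group A

Rule: count ≥ 7 AND size ≤ 8. This holds for each 'Group A' example and fails for each 'Group B' one.
{count=12, weight=11, color=blue, size=8}: Group A (count = 12, size = 8).
{count=4, weight=6, color=yellow, size=9}: Group B (count = 4, size = 9).
{count=12, weight=16, color=black, size=1}: Group A (count = 12, size = 1).
{count=12, weight=13, color=black, size=8}: Group A (count = 12, size = 8).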